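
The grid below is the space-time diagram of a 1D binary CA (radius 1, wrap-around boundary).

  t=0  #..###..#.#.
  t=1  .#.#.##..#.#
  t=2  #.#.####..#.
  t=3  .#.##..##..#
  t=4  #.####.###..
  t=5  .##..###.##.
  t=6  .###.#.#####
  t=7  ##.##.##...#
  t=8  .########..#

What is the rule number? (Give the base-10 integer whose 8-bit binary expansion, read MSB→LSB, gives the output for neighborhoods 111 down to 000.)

120

  nb ###: next=.  (t=0,i=4, bit7=0)
  nb ##.: next=#  (t=0,i=5, bit6=1)
  nb #.#: next=#  (t=0,i=9, bit5=1)
  nb #..: next=#  (t=0,i=1, bit4=1)
  nb .##: next=#  (t=0,i=3, bit3=1)
  nb .#.: next=.  (t=0,i=0, bit2=0)
  nb ..#: next=.  (t=0,i=2, bit1=0)
  nb ...: next=.  (t=7,i=9, bit0=0)
  bits 01111000 = 120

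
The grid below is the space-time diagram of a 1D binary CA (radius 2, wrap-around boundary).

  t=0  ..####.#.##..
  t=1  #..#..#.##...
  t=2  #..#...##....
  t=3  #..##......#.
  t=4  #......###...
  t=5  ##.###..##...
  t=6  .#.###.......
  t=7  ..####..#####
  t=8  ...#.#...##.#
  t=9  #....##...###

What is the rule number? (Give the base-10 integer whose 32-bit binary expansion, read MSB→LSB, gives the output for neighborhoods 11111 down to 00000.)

2496719123

  #####|#  b31=1 t=7,i=10
  ####.|.  b30=0 t=0,i=4
  ###.#|.  b29=0 t=0,i=5
  ###..|#  b28=1 t=4,i=9
  ##.##|.  b27=0 t=5,i=2
  ##.#.|#  b26=1 t=0,i=6
  ##..#|.  b25=0 t=5,i=6
  ##...|.  b24=0 t=0,i=11
  #.###|#  b23=1 t=5,i=3
  #.##.|#  b22=1 t=0,i=9
  #.#.#|.  b21=0 t=0,i=7
  #.#..|#  b20=1 t=3,i=0
  #..##|.  b19=0 t=3,i=2
  #..#.|.  b18=0 t=1,i=2
  #...#|.  b17=0 t=1,i=11
  #....|.  b16=0 t=0,i=12
  .####|#  b15=1 t=0,i=3
  .###.|#  b14=1 t=4,i=8
  .##.#|#  b13=1 t=5,i=1
  .##..|.  b12=0 t=0,i=10
  .#.##|#  b11=1 t=0,i=8
  .#.#.|.  b10=0 t=3,i=12
  .#..#|.  b9=0 t=1,i=1
  .#...|#  b8=1 t=2,i=4
  ..###|.  b7=0 t=0,i=2
  ..##.|.  b6=0 t=2,i=7
  ..#.#|.  b5=0 t=1,i=6
  ..#..|#  b4=1 t=1,i=0
  ...##|.  b3=0 t=0,i=1
  ...#.|.  b2=0 t=1,i=12
  ....#|#  b1=1 t=0,i=0
  .....|#  b0=1 t=3,i=7
  bits 10010100110100001110100100010011 = 2496719123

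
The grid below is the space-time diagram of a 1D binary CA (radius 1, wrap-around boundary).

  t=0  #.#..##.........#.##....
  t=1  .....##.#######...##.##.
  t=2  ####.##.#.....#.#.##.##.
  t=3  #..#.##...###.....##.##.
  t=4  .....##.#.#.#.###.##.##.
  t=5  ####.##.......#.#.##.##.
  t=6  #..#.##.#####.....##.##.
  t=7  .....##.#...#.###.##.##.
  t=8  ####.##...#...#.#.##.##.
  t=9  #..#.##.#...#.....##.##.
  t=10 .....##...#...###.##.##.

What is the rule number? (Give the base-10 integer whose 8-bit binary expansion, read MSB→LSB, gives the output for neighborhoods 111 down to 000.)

73

  ### -> .   bit 7 = 0  t=1,i=9
  ##. -> #   bit 6 = 1  t=0,i=6
  #.# -> .   bit 5 = 0  t=0,i=1
  #.. -> .   bit 4 = 0  t=0,i=3
  .## -> #   bit 3 = 1  t=0,i=5
  .#. -> .   bit 2 = 0  t=0,i=0
  ..# -> .   bit 1 = 0  t=0,i=4
  ... -> #   bit 0 = 1  t=0,i=8
  bits 01001001 = 73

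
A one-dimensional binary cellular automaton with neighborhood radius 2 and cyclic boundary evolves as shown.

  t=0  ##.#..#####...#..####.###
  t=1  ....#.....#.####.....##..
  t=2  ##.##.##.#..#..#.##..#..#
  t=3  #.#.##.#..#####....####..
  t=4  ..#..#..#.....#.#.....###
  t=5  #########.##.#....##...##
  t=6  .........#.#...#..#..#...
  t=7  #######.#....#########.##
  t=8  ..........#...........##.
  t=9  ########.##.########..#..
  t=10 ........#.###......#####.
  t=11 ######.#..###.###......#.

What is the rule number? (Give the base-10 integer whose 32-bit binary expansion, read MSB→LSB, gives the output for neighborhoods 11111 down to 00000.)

  ##### -> .   bit 31 = 0  t=0,i=8
  ####. -> .   bit 30 = 0  t=0,i=0
  ###.# -> .   bit 29 = 0  t=0,i=1
  ###.. -> #   bit 28 = 1  t=0,i=10
  ##.## -> #   bit 27 = 1  t=0,i=21
  ##.#. -> .   bit 26 = 0  t=0,i=2
  ##..# -> #   bit 25 = 1  t=2,i=19
  ##... -> .   bit 24 = 0  t=0,i=11
  #.### -> #   bit 23 = 1  t=0,i=22
  #.##. -> .   bit 22 = 0  t=2,i=3
  #.#.# -> #   bit 21 = 1  t=3,i=2
  #.#.. -> .   bit 20 = 0  t=0,i=3
  #..## -> .   bit 19 = 0  t=0,i=5
  #..#. -> #   bit 18 = 1  t=2,i=11
  #...# -> #   bit 17 = 1  t=0,i=12
  #.... -> #   bit 16 = 1  t=1,i=6
  .#### -> .   bit 15 = 0  t=0,i=7
  .###. -> #   bit 14 = 1  t=2,i=0
  .##.# -> #   bit 13 = 1  t=2,i=4
  .##.. -> .   bit 12 = 0  t=1,i=22
  .#.## -> .   bit 11 = 0  t=1,i=11
  .#.#. -> .   bit 10 = 0  t=3,i=1
  .#..# -> #   bit 9 = 1  t=0,i=4
  .#... -> .   bit 8 = 0  t=1,i=5
  ..### -> .   bit 7 = 0  t=0,i=6
  ..##. -> #   bit 6 = 1  t=1,i=21
  ..#.# -> .   bit 5 = 0  t=1,i=10
  ..#.. -> #   bit 4 = 1  t=0,i=14
  ...## -> .   bit 3 = 0  t=1,i=20
  ...#. -> #   bit 2 = 1  t=0,i=13
  ....# -> .   bit 1 = 0  t=1,i=2
  ..... -> #   bit 0 = 1  t=1,i=0
  bits 00011010101001110110001001010101 = 447177301

447177301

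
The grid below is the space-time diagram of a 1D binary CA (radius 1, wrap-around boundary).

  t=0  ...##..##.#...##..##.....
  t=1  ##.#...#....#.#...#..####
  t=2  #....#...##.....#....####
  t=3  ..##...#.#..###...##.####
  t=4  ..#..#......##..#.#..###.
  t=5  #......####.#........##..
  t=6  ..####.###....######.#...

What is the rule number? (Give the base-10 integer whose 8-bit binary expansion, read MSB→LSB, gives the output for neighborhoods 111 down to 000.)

137

  nb ###: next=#  (t=1,i=0, bit7=1)
  nb ##.: next=.  (t=0,i=4, bit6=0)
  nb #.#: next=.  (t=0,i=9, bit5=0)
  nb #..: next=.  (t=0,i=5, bit4=0)
  nb .##: next=#  (t=0,i=3, bit3=1)
  nb .#.: next=.  (t=0,i=10, bit2=0)
  nb ..#: next=.  (t=0,i=2, bit1=0)
  nb ...: next=#  (t=0,i=0, bit0=1)
  bits 10001001 = 137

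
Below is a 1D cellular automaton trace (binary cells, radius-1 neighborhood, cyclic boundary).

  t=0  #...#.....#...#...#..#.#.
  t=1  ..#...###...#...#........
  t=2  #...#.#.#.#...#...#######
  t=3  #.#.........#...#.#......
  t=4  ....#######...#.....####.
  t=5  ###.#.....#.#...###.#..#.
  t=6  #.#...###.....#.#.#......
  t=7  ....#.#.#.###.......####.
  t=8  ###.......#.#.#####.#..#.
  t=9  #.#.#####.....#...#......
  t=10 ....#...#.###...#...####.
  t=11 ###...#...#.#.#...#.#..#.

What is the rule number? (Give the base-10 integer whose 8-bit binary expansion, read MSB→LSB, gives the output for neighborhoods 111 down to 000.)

  [7] ### => .  t=1,i=7
  [6] ##. => #  t=1,i=8
  [5] #.# => .  t=0,i=22
  [4] #.. => .  t=0,i=1
  [3] .## => #  t=1,i=6
  [2] .#. => .  t=0,i=0
  [1] ..# => .  t=0,i=3
  [0] ... => #  t=0,i=2
  bits 01001001 = 73

73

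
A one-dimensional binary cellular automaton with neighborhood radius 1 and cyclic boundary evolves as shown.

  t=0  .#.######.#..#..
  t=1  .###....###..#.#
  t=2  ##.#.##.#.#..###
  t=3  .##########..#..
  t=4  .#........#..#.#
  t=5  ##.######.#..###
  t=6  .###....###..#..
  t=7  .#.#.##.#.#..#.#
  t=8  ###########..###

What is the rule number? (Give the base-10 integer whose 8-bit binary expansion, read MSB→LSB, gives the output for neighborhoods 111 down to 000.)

109

  nb ###: next=.  (t=0,i=4, bit7=0)
  nb ##.: next=#  (t=0,i=8, bit6=1)
  nb #.#: next=#  (t=0,i=2, bit5=1)
  nb #..: next=.  (t=0,i=11, bit4=0)
  nb .##: next=#  (t=0,i=3, bit3=1)
  nb .#.: next=#  (t=0,i=1, bit2=1)
  nb ..#: next=.  (t=0,i=0, bit1=0)
  nb ...: next=#  (t=0,i=15, bit0=1)
  bits 01101101 = 109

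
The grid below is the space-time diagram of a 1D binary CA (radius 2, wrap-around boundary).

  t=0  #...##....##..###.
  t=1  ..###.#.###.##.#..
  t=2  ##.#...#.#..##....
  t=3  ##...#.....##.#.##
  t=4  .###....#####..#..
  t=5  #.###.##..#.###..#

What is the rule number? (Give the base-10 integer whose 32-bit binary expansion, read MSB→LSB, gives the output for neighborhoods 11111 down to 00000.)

2471389259

  nb #####: next=#  (t=4,i=10, bit31=1)
  nb ####.: next=.  (t=3,i=0, bit30=0)
  nb ###.#: next=.  (t=0,i=16, bit29=0)
  nb ###..: next=#  (t=3,i=1, bit28=1)
  nb ##.##: next=.  (t=1,i=11, bit27=0)
  nb ##.#.: next=.  (t=0,i=17, bit26=0)
  nb ##..#: next=#  (t=0,i=12, bit25=1)
  nb ##...: next=#  (t=0,i=6, bit24=1)
  nb #.###: next=.  (t=1,i=8, bit23=0)
  nb #.##.: next=#  (t=1,i=12, bit22=1)
  nb #.#.#: next=.  (t=1,i=6, bit21=0)
  nb #.#..: next=.  (t=0,i=0, bit20=0)
  nb #..##: next=#  (t=0,i=13, bit19=1)
  nb #..#.: next=#  (t=4,i=14, bit18=1)
  nb #...#: next=#  (t=0,i=2, bit17=1)
  nb #....: next=.  (t=0,i=7, bit16=0)
  nb .####: next=.  (t=3,i=17, bit15=0)
  nb .###.: next=#  (t=0,i=15, bit14=1)
  nb .##.#: next=#  (t=1,i=13, bit13=1)
  nb .##..: next=.  (t=0,i=5, bit12=0)
  nb .#.##: next=#  (t=1,i=7, bit11=1)
  nb .#.#.: next=.  (t=2,i=8, bit10=0)
  nb .#..#: next=.  (t=2,i=10, bit9=0)
  nb .#...: next=.  (t=0,i=1, bit8=0)
  nb ..###: next=.  (t=0,i=14, bit7=0)
  nb ..##.: next=#  (t=0,i=4, bit6=1)
  nb ..#.#: next=.  (t=2,i=7, bit5=0)
  nb ..#..: next=.  (t=3,i=5, bit4=0)
  nb ...##: next=#  (t=0,i=3, bit3=1)
  nb ...#.: next=.  (t=2,i=6, bit2=0)
  nb ....#: next=#  (t=0,i=8, bit1=1)
  nb .....: next=#  (t=3,i=8, bit0=1)
  bits 10010011010011100110100001001011 = 2471389259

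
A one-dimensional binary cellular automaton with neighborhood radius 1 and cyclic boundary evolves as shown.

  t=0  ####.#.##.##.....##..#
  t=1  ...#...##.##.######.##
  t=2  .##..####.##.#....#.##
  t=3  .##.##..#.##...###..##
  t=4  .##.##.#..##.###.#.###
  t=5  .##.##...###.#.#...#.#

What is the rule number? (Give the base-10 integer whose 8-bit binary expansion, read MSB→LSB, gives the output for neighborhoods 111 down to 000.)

  ### -> .   bit 7 = 0  t=0,i=0
  ##. -> #   bit 6 = 1  t=0,i=3
  #.# -> .   bit 5 = 0  t=0,i=4
  #.. -> .   bit 4 = 0  t=0,i=12
  .## -> #   bit 3 = 1  t=0,i=7
  .#. -> .   bit 2 = 0  t=0,i=5
  ..# -> #   bit 1 = 1  t=0,i=16
  ... -> #   bit 0 = 1  t=0,i=13
  bits 01001011 = 75

75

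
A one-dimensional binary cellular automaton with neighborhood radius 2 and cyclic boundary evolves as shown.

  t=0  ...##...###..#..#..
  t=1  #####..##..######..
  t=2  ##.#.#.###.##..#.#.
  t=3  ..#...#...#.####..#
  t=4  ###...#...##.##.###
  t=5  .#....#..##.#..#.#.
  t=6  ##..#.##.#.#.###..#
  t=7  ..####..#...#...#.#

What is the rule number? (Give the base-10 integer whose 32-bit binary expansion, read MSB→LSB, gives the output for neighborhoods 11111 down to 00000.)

  [31] ##### => .  t=1,i=2
  [30] ####. => #  t=1,i=3
  [29] ###.# => .  t=2,i=9
  [28] ###.. => .  t=0,i=10
  [27] ##.## => #  t=2,i=10
  [26] ##.#. => #  t=2,i=2
  [25] ##..# => #  t=0,i=11
  [24] ##... => .  t=0,i=5
  [23] #.### => .  t=2,i=7
  [22] #.##. => .  t=2,i=0
  [21] #.#.# => .  t=2,i=3
  [20] #.#.. => .  t=5,i=12
  [19] #..## => .  t=1,i=6
  [18] #..#. => #  t=0,i=12
  [17] #...# => .  t=0,i=6
  [16] #.... => .  t=0,i=18
  [15] .#### => #  t=1,i=1
  [14] .###. => .  t=0,i=9
  [13] .##.# => .  t=2,i=1
  [12] .##.. => #  t=0,i=4
  [11] .#.## => #  t=2,i=6
  [10] .#.#. => .  t=2,i=4
  [9] .#..# => #  t=0,i=14
  [8] .#... => .  t=0,i=17
  [7] ..### => #  t=0,i=8
  [6] ..##. => #  t=0,i=3
  [5] ..#.# => #  t=2,i=15
  [4] ..#.. => #  t=0,i=13
  [3] ...## => #  t=0,i=2
  [2] ...#. => .  t=3,i=5
  [1] ....# => #  t=0,i=1
  [0] ..... => #  t=0,i=0
  bits 01001110000001001001101011111011 = 1308924667

1308924667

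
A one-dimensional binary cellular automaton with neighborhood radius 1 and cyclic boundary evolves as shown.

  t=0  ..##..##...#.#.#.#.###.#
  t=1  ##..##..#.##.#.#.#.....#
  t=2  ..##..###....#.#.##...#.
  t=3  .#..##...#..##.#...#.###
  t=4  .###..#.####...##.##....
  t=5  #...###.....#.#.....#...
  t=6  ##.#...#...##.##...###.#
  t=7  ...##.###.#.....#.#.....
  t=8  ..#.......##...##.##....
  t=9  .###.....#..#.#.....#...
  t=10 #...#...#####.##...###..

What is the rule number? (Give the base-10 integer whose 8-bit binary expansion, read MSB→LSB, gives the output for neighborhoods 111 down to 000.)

  nb ###: next=.  (t=0,i=20, bit7=0)
  nb ##.: next=.  (t=0,i=3, bit6=0)
  nb #.#: next=.  (t=0,i=12, bit5=0)
  nb #..: next=#  (t=0,i=0, bit4=1)
  nb .##: next=.  (t=0,i=2, bit3=0)
  nb .#.: next=#  (t=0,i=11, bit2=1)
  nb ..#: next=#  (t=0,i=1, bit1=1)
  nb ...: next=.  (t=0,i=9, bit0=0)
  bits 00010110 = 22

22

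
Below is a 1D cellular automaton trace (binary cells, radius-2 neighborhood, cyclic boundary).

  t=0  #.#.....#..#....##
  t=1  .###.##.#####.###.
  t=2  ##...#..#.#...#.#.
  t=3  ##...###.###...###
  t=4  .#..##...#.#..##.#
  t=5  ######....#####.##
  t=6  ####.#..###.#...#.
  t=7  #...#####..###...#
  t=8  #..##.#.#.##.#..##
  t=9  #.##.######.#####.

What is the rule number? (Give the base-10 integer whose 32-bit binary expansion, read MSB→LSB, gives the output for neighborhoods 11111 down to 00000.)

  [31] ##### => #  t=1,i=10
  [30] ####. => .  t=1,i=11
  [29] ###.# => .  t=0,i=0
  [28] ###.. => #  t=1,i=16
  [27] ##.## => .  t=1,i=4
  [26] ##.#. => #  t=0,i=1
  [25] ##..# => .  t=1,i=17
  [24] ##... => .  t=2,i=2
  [23] #.### => #  t=1,i=8
  [22] #.##. => #  t=1,i=5
  [21] #.#.# => #  t=2,i=16
  [20] #.#.. => #  t=0,i=2
  [19] #..## => #  t=1,i=0
  [18] #..#. => #  t=0,i=10
  [17] #...# => .  t=2,i=3
  [16] #.... => .  t=0,i=4
  [15] .#### => .  t=1,i=9
  [14] .###. => .  t=0,i=17
  [13] .##.# => .  t=1,i=6
  [12] .##.. => #  t=2,i=1
  [11] .#.## => #  t=2,i=17
  [10] .#.#. => #  t=2,i=9
  [9] .#..# => #  t=0,i=9
  [8] .#... => #  t=0,i=3
  [7] ..### => #  t=0,i=16
  [6] ..##. => #  t=4,i=4
  [5] ..#.# => .  t=2,i=8
  [4] ..#.. => #  t=0,i=8
  [3] ...## => #  t=0,i=15
  [2] ...#. => .  t=0,i=7
  [1] ....# => #  t=0,i=6
  [0] ..... => #  t=0,i=5
  bits 10010100111111000001111111011011 = 2499551195

2499551195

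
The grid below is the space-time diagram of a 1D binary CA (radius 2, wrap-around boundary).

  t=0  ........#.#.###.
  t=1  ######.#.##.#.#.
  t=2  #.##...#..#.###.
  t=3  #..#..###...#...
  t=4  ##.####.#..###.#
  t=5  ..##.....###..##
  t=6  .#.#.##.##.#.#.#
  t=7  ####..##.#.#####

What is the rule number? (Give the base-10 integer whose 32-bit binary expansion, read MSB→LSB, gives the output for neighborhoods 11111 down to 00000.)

2561226653

  nb #####: next=#  (t=1,i=2, bit31=1)
  nb ####.: next=.  (t=1,i=4, bit30=0)
  nb ###.#: next=.  (t=1,i=5, bit29=0)
  nb ###..: next=#  (t=0,i=14, bit28=1)
  nb ##.##: next=#  (t=4,i=2, bit27=1)
  nb ##.#.: next=.  (t=1,i=6, bit26=0)
  nb ##..#: next=.  (t=5,i=0, bit25=0)
  nb ##...: next=.  (t=0,i=15, bit24=0)
  nb #.###: next=#  (t=0,i=12, bit23=1)
  nb #.##.: next=.  (t=1,i=9, bit22=0)
  nb #.#.#: next=#  (t=0,i=10, bit21=1)
  nb #.#..: next=.  (t=4,i=8, bit20=0)
  nb #..##: next=#  (t=3,i=5, bit19=1)
  nb #..#.: next=.  (t=2,i=9, bit18=0)
  nb #...#: next=.  (t=2,i=5, bit17=0)
  nb #....: next=#  (t=0,i=0, bit16=1)
  nb .####: next=.  (t=1,i=1, bit15=0)
  nb .###.: next=.  (t=0,i=13, bit14=0)
  nb .##.#: next=#  (t=1,i=10, bit13=1)
  nb .##..: next=#  (t=2,i=3, bit12=1)
  nb .#.##: next=.  (t=0,i=11, bit11=0)
  nb .#.#.: next=#  (t=0,i=9, bit10=1)
  nb .#..#: next=#  (t=2,i=8, bit9=1)
  nb .#...: next=#  (t=3,i=13, bit8=1)
  nb ..###: next=#  (t=3,i=6, bit7=1)
  nb ..##.: next=.  (t=5,i=2, bit6=0)
  nb ..#.#: next=.  (t=0,i=8, bit5=0)
  nb ..#..: next=#  (t=2,i=7, bit4=1)
  nb ...##: next=#  (t=5,i=8, bit3=1)
  nb ...#.: next=#  (t=0,i=7, bit2=1)
  nb ....#: next=.  (t=0,i=6, bit1=0)
  nb .....: next=#  (t=0,i=1, bit0=1)
  bits 10011000101010010011011110011101 = 2561226653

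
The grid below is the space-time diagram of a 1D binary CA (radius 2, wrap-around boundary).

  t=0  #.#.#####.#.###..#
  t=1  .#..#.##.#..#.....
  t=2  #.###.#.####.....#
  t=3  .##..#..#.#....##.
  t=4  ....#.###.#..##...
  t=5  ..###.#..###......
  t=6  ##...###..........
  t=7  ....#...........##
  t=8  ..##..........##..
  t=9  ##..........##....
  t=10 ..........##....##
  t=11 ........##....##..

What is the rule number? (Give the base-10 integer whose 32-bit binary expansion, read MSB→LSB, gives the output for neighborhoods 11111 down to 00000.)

3436446254

  #####|#  b31=1 t=0,i=6
  ####.|#  b30=1 t=0,i=7
  ###.#|.  b29=0 t=0,i=8
  ###..|.  b28=0 t=0,i=14
  ##.##|#  b27=1 t=2,i=1
  ##.#.|#  b26=1 t=0,i=1
  ##..#|.  b25=0 t=0,i=15
  ##...|.  b24=0 t=2,i=12
  #.###|#  b23=1 t=0,i=4
  #.##.|#  b22=1 t=1,i=6
  #.#.#|.  b21=0 t=0,i=2
  #.#..|#  b20=1 t=1,i=9
  #..##|.  b19=0 t=0,i=16
  #..#.|#  b18=1 t=1,i=3
  #...#|.  b17=0 t=6,i=3
  #....|.  b16=0 t=1,i=14
  .####|.  b15=0 t=0,i=5
  .###.|.  b14=0 t=0,i=13
  .##.#|.  b13=0 t=0,i=0
  .##..|.  b12=0 t=3,i=2
  .#.##|.  b11=0 t=0,i=3
  .#.#.|.  b10=0 t=3,i=9
  .#..#|#  b9=1 t=1,i=2
  .#...|.  b8=0 t=1,i=13
  ..###|.  b7=0 t=5,i=2
  ..##.|.  b6=0 t=0,i=17
  ..#.#|#  b5=1 t=1,i=4
  ..#..|.  b4=0 t=1,i=1
  ...##|#  b3=1 t=2,i=16
  ...#.|#  b2=1 t=1,i=0
  ....#|#  b1=1 t=1,i=17
  .....|.  b0=0 t=1,i=15
  bits 11001100110101000000001000101110 = 3436446254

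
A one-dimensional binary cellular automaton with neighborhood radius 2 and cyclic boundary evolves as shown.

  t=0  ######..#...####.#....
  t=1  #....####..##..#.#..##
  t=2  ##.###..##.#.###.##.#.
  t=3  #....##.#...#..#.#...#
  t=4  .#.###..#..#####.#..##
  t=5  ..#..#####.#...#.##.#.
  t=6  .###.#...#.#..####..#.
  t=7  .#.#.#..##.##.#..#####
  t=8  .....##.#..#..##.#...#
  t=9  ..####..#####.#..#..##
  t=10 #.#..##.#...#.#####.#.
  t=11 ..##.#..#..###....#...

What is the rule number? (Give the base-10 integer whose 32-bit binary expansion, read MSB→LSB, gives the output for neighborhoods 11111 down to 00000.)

  #####|.  b31=0 t=0,i=2
  ####.|.  b30=0 t=0,i=4
  ###.#|#  b29=1 t=0,i=15
  ###..|#  b28=1 t=0,i=5
  ##.##|.  b27=0 t=2,i=2
  ##.#.|.  b26=0 t=0,i=16
  ##..#|#  b25=1 t=0,i=6
  ##...|#  b24=1 t=1,i=1
  #.###|.  b23=0 t=2,i=3
  #.##.|#  b22=1 t=2,i=0
  #.#.#|.  b21=0 t=2,i=11
  #.#..|#  b20=1 t=0,i=17
  #..##|.  b19=0 t=1,i=10
  #..#.|#  b18=1 t=0,i=7
  #...#|.  b17=0 t=0,i=10
  #....|.  b16=0 t=0,i=19
  .####|.  b15=0 t=0,i=1
  .###.|.  b14=0 t=1,i=21
  .##.#|.  b13=0 t=2,i=1
  .##..|.  b12=0 t=1,i=12
  .#.##|#  b11=1 t=2,i=12
  .#.#.|.  b10=0 t=1,i=16
  .#..#|#  b9=1 t=1,i=18
  .#...|.  b8=0 t=0,i=9
  ..###|#  b7=1 t=0,i=0
  ..##.|#  b6=1 t=1,i=11
  ..#.#|#  b5=1 t=1,i=15
  ..#..|#  b4=1 t=0,i=8
  ...##|#  b3=1 t=0,i=11
  ...#.|#  b2=1 t=3,i=11
  ....#|#  b1=1 t=0,i=20
  .....|#  b0=1 t=8,i=2
  bits 00110011010101000000101011111111 = 861145855

861145855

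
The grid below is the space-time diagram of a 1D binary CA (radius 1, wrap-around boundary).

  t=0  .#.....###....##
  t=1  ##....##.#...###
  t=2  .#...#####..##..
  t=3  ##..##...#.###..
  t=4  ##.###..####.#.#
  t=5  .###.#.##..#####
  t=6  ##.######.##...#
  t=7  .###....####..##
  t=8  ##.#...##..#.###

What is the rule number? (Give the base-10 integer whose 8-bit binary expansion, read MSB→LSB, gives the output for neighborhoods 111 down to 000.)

110

  ### -> .   bit 7 = 0  t=0,i=8
  ##. -> #   bit 6 = 1  t=0,i=9
  #.# -> #   bit 5 = 1  t=0,i=0
  #.. -> .   bit 4 = 0  t=0,i=2
  .## -> #   bit 3 = 1  t=0,i=7
  .#. -> #   bit 2 = 1  t=0,i=1
  ..# -> #   bit 1 = 1  t=0,i=6
  ... -> .   bit 0 = 0  t=0,i=3
  bits 01101110 = 110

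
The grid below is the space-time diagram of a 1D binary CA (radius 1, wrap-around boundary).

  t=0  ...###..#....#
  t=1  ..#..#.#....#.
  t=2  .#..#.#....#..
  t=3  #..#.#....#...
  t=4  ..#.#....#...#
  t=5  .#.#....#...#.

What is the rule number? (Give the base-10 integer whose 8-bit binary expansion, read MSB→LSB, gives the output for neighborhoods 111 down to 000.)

  [7] ### => .  t=0,i=4
  [6] ##. => #  t=0,i=5
  [5] #.# => #  t=1,i=6
  [4] #.. => .  t=0,i=0
  [3] .## => .  t=0,i=3
  [2] .#. => .  t=0,i=8
  [1] ..# => #  t=0,i=2
  [0] ... => .  t=0,i=1
  bits 01100010 = 98

98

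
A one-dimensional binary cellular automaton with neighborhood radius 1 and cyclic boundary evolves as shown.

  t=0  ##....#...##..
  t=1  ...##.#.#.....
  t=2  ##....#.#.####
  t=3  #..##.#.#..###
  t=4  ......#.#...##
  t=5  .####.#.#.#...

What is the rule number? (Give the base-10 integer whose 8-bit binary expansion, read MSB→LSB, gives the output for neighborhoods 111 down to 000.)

  nb ###: next=#  (t=2,i=0, bit7=1)
  nb ##.: next=.  (t=0,i=1, bit6=0)
  nb #.#: next=.  (t=1,i=5, bit5=0)
  nb #..: next=.  (t=0,i=2, bit4=0)
  nb .##: next=.  (t=0,i=0, bit3=0)
  nb .#.: next=#  (t=0,i=6, bit2=1)
  nb ..#: next=.  (t=0,i=5, bit1=0)
  nb ...: next=#  (t=0,i=3, bit0=1)
  bits 10000101 = 133

133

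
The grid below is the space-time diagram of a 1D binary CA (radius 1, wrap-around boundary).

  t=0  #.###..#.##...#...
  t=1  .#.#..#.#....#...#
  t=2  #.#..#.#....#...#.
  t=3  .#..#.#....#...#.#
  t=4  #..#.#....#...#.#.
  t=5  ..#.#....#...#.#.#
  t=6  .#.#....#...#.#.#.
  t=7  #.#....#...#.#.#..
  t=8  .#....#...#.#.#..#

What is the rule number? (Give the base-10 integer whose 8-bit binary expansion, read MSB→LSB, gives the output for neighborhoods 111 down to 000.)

162

  [7] ### => #  t=0,i=3
  [6] ##. => .  t=0,i=4
  [5] #.# => #  t=0,i=1
  [4] #.. => .  t=0,i=5
  [3] .## => .  t=0,i=2
  [2] .#. => .  t=0,i=0
  [1] ..# => #  t=0,i=6
  [0] ... => .  t=0,i=12
  bits 10100010 = 162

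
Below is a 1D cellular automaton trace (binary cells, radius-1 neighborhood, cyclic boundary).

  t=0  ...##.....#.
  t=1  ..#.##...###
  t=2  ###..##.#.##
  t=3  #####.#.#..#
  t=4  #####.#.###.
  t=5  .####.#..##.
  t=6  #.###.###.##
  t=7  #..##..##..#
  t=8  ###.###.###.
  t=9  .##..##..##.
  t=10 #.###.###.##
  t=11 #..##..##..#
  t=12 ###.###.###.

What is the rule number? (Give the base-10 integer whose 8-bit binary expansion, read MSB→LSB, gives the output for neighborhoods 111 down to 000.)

214

  ###|#  b7=1 t=1,i=10
  ##.|#  b6=1 t=0,i=4
  #.#|.  b5=0 t=1,i=3
  #..|#  b4=1 t=0,i=5
  .##|.  b3=0 t=0,i=3
  .#.|#  b2=1 t=0,i=10
  ..#|#  b1=1 t=0,i=2
  ...|.  b0=0 t=0,i=0
  bits 11010110 = 214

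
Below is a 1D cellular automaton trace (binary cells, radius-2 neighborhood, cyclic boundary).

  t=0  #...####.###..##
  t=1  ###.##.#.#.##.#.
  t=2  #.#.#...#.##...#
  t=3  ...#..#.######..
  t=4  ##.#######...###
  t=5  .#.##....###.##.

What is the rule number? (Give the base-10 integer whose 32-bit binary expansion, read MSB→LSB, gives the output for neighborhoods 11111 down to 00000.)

868720307

  [31] ##### => .  t=3,i=10
  [30] ####. => .  t=0,i=6
  [29] ###.# => #  t=0,i=7
  [28] ###.. => #  t=0,i=0
  [27] ##.## => .  t=0,i=8
  [26] ##.#. => .  t=1,i=6
  [25] ##..# => #  t=0,i=12
  [24] ##... => #  t=0,i=1
  [23] #.### => #  t=0,i=9
  [22] #.##. => #  t=1,i=4
  [21] #.#.# => .  t=1,i=7
  [20] #.#.. => .  t=2,i=4
  [19] #..## => .  t=0,i=13
  [18] #..#. => #  t=3,i=5
  [17] #...# => #  t=0,i=2
  [16] #.... => #  t=3,i=15
  [15] .#### => #  t=0,i=5
  [14] .###. => .  t=0,i=10
  [13] .##.# => .  t=1,i=5
  [12] .##.. => #  t=2,i=11
  [11] .#.## => #  t=1,i=10
  [10] .#.#. => #  t=1,i=8
  [9] .#..# => #  t=3,i=4
  [8] .#... => .  t=2,i=5
  [7] ..### => #  t=0,i=4
  [6] ..##. => .  t=2,i=15
  [5] ..#.# => #  t=2,i=8
  [4] ..#.. => #  t=3,i=3
  [3] ...## => .  t=0,i=3
  [2] ...#. => .  t=2,i=7
  [1] ....# => #  t=3,i=1
  [0] ..... => #  t=3,i=0
  bits 00110011110001111001111010110011 = 868720307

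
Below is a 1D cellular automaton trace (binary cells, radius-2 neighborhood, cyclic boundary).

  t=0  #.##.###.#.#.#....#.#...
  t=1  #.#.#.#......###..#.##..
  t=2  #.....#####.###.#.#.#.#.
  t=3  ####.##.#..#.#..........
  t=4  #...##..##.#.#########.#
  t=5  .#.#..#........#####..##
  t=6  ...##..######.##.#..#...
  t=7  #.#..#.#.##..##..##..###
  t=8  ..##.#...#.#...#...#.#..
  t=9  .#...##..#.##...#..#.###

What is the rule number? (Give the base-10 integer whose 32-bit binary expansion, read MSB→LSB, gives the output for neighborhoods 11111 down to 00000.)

2337358761

  [31] ##### => #  t=2,i=8
  [30] ####. => .  t=2,i=9
  [29] ###.# => .  t=0,i=7
  [28] ###.. => .  t=1,i=15
  [27] ##.## => #  t=0,i=4
  [26] ##.#. => .  t=0,i=8
  [25] ##..# => #  t=1,i=16
  [24] ##... => #  t=4,i=1
  [23] #.### => .  t=0,i=5
  [22] #.##. => #  t=0,i=2
  [21] #.#.# => .  t=0,i=9
  [20] #.#.. => #  t=0,i=13
  [19] #..## => .  t=4,i=7
  [18] #..#. => .  t=1,i=17
  [17] #...# => .  t=0,i=22
  [16] #.... => #  t=0,i=15
  [15] .#### => .  t=2,i=7
  [14] .###. => #  t=0,i=6
  [13] .##.# => .  t=0,i=3
  [12] .##.. => .  t=1,i=21
  [11] .#.## => .  t=0,i=1
  [10] .#.#. => .  t=0,i=10
  [9] .#..# => #  t=3,i=9
  [8] .#... => #  t=0,i=14
  [7] ..### => #  t=1,i=13
  [6] ..##. => .  t=4,i=4
  [5] ..#.# => #  t=0,i=0
  [4] ..#.. => .  t=5,i=6
  [3] ...## => #  t=1,i=12
  [2] ...#. => .  t=0,i=17
  [1] ....# => .  t=0,i=16
  [0] ..... => #  t=1,i=9
  bits 10001011010100010100001110101001 = 2337358761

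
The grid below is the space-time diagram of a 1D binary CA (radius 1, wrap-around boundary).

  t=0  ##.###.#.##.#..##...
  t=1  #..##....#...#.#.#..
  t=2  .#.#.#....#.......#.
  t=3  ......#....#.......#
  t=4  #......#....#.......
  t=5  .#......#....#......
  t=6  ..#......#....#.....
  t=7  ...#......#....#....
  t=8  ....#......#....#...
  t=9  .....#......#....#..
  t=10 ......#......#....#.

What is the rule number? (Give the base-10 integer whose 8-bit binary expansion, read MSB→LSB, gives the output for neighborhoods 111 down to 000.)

152

  ### -> #   bit 7 = 1  t=0,i=4
  ##. -> .   bit 6 = 0  t=0,i=1
  #.# -> .   bit 5 = 0  t=0,i=2
  #.. -> #   bit 4 = 1  t=0,i=13
  .## -> #   bit 3 = 1  t=0,i=0
  .#. -> .   bit 2 = 0  t=0,i=7
  ..# -> .   bit 1 = 0  t=0,i=14
  ... -> .   bit 0 = 0  t=0,i=18
  bits 10011000 = 152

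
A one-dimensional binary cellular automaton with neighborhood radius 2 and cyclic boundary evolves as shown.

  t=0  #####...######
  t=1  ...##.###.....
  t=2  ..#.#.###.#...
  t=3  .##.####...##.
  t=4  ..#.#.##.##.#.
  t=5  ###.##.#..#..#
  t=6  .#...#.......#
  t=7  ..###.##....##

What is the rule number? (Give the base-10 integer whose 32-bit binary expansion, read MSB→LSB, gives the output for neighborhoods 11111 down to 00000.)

1352890796

  ##### -> .   bit 31 = 0  t=0,i=0
  ####. -> #   bit 30 = 1  t=0,i=3
  ###.# -> .   bit 29 = 0  t=2,i=8
  ###.. -> #   bit 28 = 1  t=0,i=4
  ##.## -> .   bit 27 = 0  t=1,i=5
  ##.#. -> .   bit 26 = 0  t=2,i=9
  ##..# -> .   bit 25 = 0  t=3,i=13
  ##... -> .   bit 24 = 0  t=0,i=5
  #.### -> #   bit 23 = 1  t=1,i=6
  #.##. -> .   bit 22 = 0  t=4,i=6
  #.#.# -> #   bit 21 = 1  t=2,i=4
  #.#.. -> .   bit 20 = 0  t=2,i=10
  #..## -> .   bit 19 = 0  t=3,i=0
  #..#. -> .   bit 18 = 0  t=5,i=9
  #...# -> #   bit 17 = 1  t=0,i=6
  #.... -> #   bit 16 = 1  t=1,i=10
  .#### -> .   bit 15 = 0  t=0,i=9
  .###. -> #   bit 14 = 1  t=1,i=7
  .##.# -> #   bit 13 = 1  t=1,i=4
  .##.. -> #   bit 12 = 1  t=3,i=12
  .#.## -> #   bit 11 = 1  t=2,i=5
  .#.#. -> .   bit 10 = 0  t=2,i=3
  .#..# -> .   bit 9 = 0  t=5,i=8
  .#... -> #   bit 8 = 1  t=2,i=11
  ..### -> #   bit 7 = 1  t=0,i=8
  ..##. -> .   bit 6 = 0  t=1,i=3
  ..#.# -> #   bit 5 = 1  t=2,i=2
  ..#.. -> .   bit 4 = 0  t=5,i=10
  ...## -> #   bit 3 = 1  t=0,i=7
  ...#. -> #   bit 2 = 1  t=2,i=1
  ....# -> .   bit 1 = 0  t=1,i=1
  ..... -> .   bit 0 = 0  t=1,i=0
  bits 01010000101000110111100110101100 = 1352890796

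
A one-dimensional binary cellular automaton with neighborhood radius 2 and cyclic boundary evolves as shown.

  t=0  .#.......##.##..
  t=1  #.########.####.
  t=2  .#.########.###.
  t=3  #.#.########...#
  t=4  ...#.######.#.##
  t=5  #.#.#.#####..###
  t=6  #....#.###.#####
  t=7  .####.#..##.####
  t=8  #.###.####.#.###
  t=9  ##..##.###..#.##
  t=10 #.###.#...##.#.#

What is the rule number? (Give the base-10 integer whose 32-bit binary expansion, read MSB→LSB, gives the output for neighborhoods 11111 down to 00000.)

3948780495

  #####|#  b31=1 t=1,i=4
  ####.|#  b30=1 t=1,i=8
  ###.#|#  b29=1 t=1,i=9
  ###..|.  b28=0 t=2,i=14
  ##.##|#  b27=1 t=0,i=11
  ##.#.|.  b26=0 t=1,i=15
  ##..#|#  b25=1 t=2,i=15
  ##...|#  b24=1 t=0,i=14
  #.###|.  b23=0 t=1,i=2
  #.##.|#  b22=1 t=0,i=12
  #.#.#|.  b21=0 t=1,i=0
  #.#..|#  b20=1 t=7,i=6
  #..##|#  b19=1 t=5,i=12
  #..#.|#  b18=1 t=2,i=0
  #...#|.  b17=0 t=0,i=15
  #....|#  b16=1 t=0,i=3
  .####|#  b15=1 t=1,i=3
  .###.|.  b14=0 t=2,i=13
  .##.#|.  b13=0 t=0,i=10
  .##..|#  b12=1 t=0,i=13
  .#.##|#  b11=1 t=1,i=1
  .#.#.|.  b10=0 t=5,i=3
  .#..#|#  b9=1 t=7,i=7
  .#...|#  b8=1 t=0,i=2
  ..###|#  b7=1 t=5,i=13
  ..##.|#  b6=1 t=0,i=9
  ..#.#|.  b5=0 t=2,i=1
  ..#..|.  b4=0 t=0,i=1
  ...##|#  b3=1 t=0,i=8
  ...#.|#  b2=1 t=0,i=0
  ....#|#  b1=1 t=0,i=7
  .....|#  b0=1 t=0,i=4
  bits 11101011010111011001101111001111 = 3948780495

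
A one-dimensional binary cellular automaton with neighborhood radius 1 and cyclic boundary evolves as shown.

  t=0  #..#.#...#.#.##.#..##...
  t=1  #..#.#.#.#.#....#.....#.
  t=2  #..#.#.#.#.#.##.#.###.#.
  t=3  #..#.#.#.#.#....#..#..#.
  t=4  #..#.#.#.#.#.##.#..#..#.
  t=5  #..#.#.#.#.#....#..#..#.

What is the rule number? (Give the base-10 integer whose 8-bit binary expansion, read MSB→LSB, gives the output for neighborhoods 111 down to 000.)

133

  nb ###: next=#  (t=2,i=19, bit7=1)
  nb ##.: next=.  (t=0,i=14, bit6=0)
  nb #.#: next=.  (t=0,i=4, bit5=0)
  nb #..: next=.  (t=0,i=1, bit4=0)
  nb .##: next=.  (t=0,i=13, bit3=0)
  nb .#.: next=#  (t=0,i=0, bit2=1)
  nb ..#: next=.  (t=0,i=2, bit1=0)
  nb ...: next=#  (t=0,i=7, bit0=1)
  bits 10000101 = 133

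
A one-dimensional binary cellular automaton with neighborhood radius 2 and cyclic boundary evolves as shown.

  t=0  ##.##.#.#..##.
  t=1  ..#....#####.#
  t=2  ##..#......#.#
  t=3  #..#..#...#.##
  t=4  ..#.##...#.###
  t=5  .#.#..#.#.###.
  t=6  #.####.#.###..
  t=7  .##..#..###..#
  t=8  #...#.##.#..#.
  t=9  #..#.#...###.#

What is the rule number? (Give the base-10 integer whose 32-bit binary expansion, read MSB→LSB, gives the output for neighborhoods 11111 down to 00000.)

  #####|.  b31=0 t=1,i=9
  ####.|.  b30=0 t=1,i=10
  ###.#|#  b29=1 t=1,i=11
  ###..|.  b28=0 t=2,i=1
  ##.##|#  b27=1 t=0,i=2
  ##.#.|.  b26=0 t=0,i=5
  ##..#|.  b25=0 t=2,i=2
  ##...|#  b24=1 t=4,i=6
  #.###|#  b23=1 t=2,i=13
  #.##.|.  b22=0 t=0,i=0
  #.#.#|.  b21=0 t=0,i=6
  #.#..|#  b20=1 t=0,i=8
  #..##|#  b19=1 t=0,i=10
  #..#.|#  b18=1 t=1,i=1
  #...#|.  b17=0 t=3,i=8
  #....|#  b16=1 t=1,i=4
  .####|.  b15=0 t=1,i=8
  .###.|#  b14=1 t=2,i=0
  .##.#|.  b13=0 t=0,i=1
  .##..|.  b12=0 t=4,i=5
  .#.##|#  b11=1 t=2,i=12
  .#.#.|#  b10=1 t=0,i=7
  .#..#|#  b9=1 t=0,i=9
  .#...|.  b8=0 t=1,i=3
  ..###|.  b7=0 t=1,i=7
  ..##.|#  b6=1 t=0,i=11
  ..#.#|.  b5=0 t=2,i=11
  ..#..|.  b4=0 t=1,i=2
  ...##|.  b3=0 t=1,i=6
  ...#.|#  b2=1 t=2,i=10
  ....#|.  b1=0 t=1,i=5
  .....|.  b0=0 t=2,i=7
  bits 00101001100111010100111001000100 = 698175044

698175044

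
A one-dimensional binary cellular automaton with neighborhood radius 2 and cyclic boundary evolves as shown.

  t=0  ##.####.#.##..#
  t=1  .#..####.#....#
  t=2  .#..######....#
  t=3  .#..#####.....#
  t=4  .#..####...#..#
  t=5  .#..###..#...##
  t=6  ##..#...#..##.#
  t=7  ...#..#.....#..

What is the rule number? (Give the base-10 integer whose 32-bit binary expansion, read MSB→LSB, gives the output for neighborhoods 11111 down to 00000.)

3826690217

  #####|#  b31=1 t=2,i=6
  ####.|#  b30=1 t=0,i=5
  ###.#|#  b29=1 t=0,i=1
  ###..|.  b28=0 t=2,i=9
  ##.##|.  b27=0 t=0,i=2
  ##.#.|#  b26=1 t=0,i=7
  ##..#|.  b25=0 t=0,i=12
  ##...|.  b24=0 t=2,i=10
  #.###|.  b23=0 t=0,i=3
  #.##.|.  b22=0 t=0,i=10
  #.#.#|.  b21=0 t=0,i=8
  #.#..|#  b20=1 t=1,i=1
  #..##|.  b19=0 t=0,i=13
  #..#.|#  b18=1 t=4,i=13
  #...#|#  b17=1 t=4,i=9
  #....|.  b16=0 t=1,i=11
  .####|#  b15=1 t=0,i=4
  .###.|.  b14=0 t=0,i=0
  .##.#|#  b13=1 t=5,i=14
  .##..|.  b12=0 t=0,i=11
  .#.##|#  b11=1 t=0,i=9
  .#.#.|.  b10=0 t=1,i=0
  .#..#|.  b9=0 t=1,i=2
  .#...|.  b8=0 t=1,i=10
  ..###|#  b7=1 t=0,i=14
  ..##.|.  b6=0 t=5,i=13
  ..#.#|#  b5=1 t=1,i=14
  ..#..|.  b4=0 t=4,i=11
  ...##|#  b3=1 t=5,i=12
  ...#.|.  b2=0 t=1,i=13
  ....#|.  b1=0 t=1,i=12
  .....|#  b0=1 t=3,i=11
  bits 11100100000101101010100010101001 = 3826690217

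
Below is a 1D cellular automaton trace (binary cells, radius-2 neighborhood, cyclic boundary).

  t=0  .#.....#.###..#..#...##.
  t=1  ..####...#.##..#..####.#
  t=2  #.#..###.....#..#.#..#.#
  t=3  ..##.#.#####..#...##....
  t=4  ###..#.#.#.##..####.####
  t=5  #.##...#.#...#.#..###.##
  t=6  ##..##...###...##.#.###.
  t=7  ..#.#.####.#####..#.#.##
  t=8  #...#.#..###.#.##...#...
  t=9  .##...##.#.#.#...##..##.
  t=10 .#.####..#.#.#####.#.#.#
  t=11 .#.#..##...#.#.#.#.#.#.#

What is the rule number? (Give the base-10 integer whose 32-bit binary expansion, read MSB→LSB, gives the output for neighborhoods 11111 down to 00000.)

  ##### -> #   bit 31 = 1  t=3,i=9
  ####. -> .   bit 30 = 0  t=1,i=4
  ###.# -> #   bit 29 = 1  t=1,i=21
  ###.. -> #   bit 28 = 1  t=0,i=11
  ##.## -> #   bit 27 = 1  t=4,i=19
  ##.#. -> .   bit 26 = 0  t=1,i=22
  ##..# -> #   bit 25 = 1  t=0,i=12
  ##... -> #   bit 24 = 1  t=1,i=6
  #.### -> #   bit 23 = 1  t=0,i=9
  #.##. -> .   bit 22 = 0  t=1,i=11
  #.#.# -> #   bit 21 = 1  t=3,i=5
  #.#.. -> #   bit 20 = 1  t=1,i=23
  #..## -> .   bit 19 = 0  t=1,i=1
  #..#. -> .   bit 18 = 0  t=0,i=0
  #...# -> #   bit 17 = 1  t=0,i=19
  #.... -> #   bit 16 = 1  t=0,i=3
  .#### -> .   bit 15 = 0  t=1,i=3
  .###. -> .   bit 14 = 0  t=0,i=10
  .##.# -> .   bit 13 = 0  t=2,i=0
  .##.. -> .   bit 12 = 0  t=0,i=22
  .#.## -> .   bit 11 = 0  t=0,i=8
  .#.#. -> .   bit 10 = 0  t=2,i=17
  .#..# -> #   bit 9 = 1  t=0,i=15
  .#... -> #   bit 8 = 1  t=0,i=2
  ..### -> #   bit 7 = 1  t=1,i=2
  ..##. -> #   bit 6 = 1  t=0,i=21
  ..#.# -> .   bit 5 = 0  t=0,i=7
  ..#.. -> .   bit 4 = 0  t=0,i=1
  ...## -> #   bit 3 = 1  t=0,i=20
  ...#. -> .   bit 2 = 0  t=0,i=6
  ....# -> #   bit 1 = 1  t=0,i=5
  ..... -> #   bit 0 = 1  t=0,i=4
  bits 10111011101100110000001111001011 = 3149071307

3149071307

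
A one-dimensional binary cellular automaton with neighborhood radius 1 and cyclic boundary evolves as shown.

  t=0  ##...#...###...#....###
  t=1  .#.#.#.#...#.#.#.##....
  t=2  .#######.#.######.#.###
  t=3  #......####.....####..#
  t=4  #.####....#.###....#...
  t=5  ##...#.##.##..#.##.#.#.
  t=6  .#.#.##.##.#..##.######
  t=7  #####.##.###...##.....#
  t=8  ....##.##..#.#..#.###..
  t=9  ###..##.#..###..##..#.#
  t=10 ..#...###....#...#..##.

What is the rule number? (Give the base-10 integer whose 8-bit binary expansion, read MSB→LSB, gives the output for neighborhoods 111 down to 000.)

  nb ###: next=.  (t=0,i=0, bit7=0)
  nb ##.: next=#  (t=0,i=1, bit6=1)
  nb #.#: next=#  (t=1,i=2, bit5=1)
  nb #..: next=.  (t=0,i=2, bit4=0)
  nb .##: next=.  (t=0,i=9, bit3=0)
  nb .#.: next=#  (t=0,i=5, bit2=1)
  nb ..#: next=.  (t=0,i=4, bit1=0)
  nb ...: next=#  (t=0,i=3, bit0=1)
  bits 01100101 = 101

101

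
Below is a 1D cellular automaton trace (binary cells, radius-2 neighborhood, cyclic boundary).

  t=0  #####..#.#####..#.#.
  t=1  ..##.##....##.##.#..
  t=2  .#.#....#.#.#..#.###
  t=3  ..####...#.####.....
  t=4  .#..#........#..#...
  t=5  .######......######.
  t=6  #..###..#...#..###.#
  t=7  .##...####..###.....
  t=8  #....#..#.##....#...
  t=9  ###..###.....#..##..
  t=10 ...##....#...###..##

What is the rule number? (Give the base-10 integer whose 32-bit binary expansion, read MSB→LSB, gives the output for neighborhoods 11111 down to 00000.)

3256690456

  ##### -> #   bit 31 = 1  t=0,i=2
  ####. -> #   bit 30 = 1  t=0,i=3
  ###.# -> .   bit 29 = 0  t=2,i=19
  ###.. -> .   bit 28 = 0  t=0,i=4
  ##.## -> .   bit 27 = 0  t=1,i=4
  ##.#. -> .   bit 26 = 0  t=1,i=16
  ##..# -> #   bit 25 = 1  t=0,i=5
  ##... -> .   bit 24 = 0  t=1,i=7
  #.### -> .   bit 23 = 0  t=0,i=0
  #.##. -> .   bit 22 = 0  t=1,i=5
  #.#.# -> .   bit 21 = 0  t=0,i=18
  #.#.. -> #   bit 20 = 1  t=1,i=17
  #..## -> #   bit 19 = 1  t=5,i=0
  #..#. -> #   bit 18 = 1  t=0,i=6
  #...# -> .   bit 17 = 0  t=3,i=7
  #.... -> #   bit 16 = 1  t=1,i=8
  .#### -> .   bit 15 = 0  t=0,i=1
  .###. -> .   bit 14 = 0  t=2,i=18
  .##.# -> #   bit 13 = 1  t=1,i=3
  .##.. -> .   bit 12 = 0  t=1,i=6
  .#.## -> .   bit 11 = 0  t=0,i=8
  .#.#. -> #   bit 10 = 1  t=0,i=17
  .#..# -> #   bit 9 = 1  t=2,i=13
  .#... -> #   bit 8 = 1  t=1,i=18
  ..### -> .   bit 7 = 0  t=3,i=2
  ..##. -> .   bit 6 = 0  t=1,i=2
  ..#.# -> .   bit 5 = 0  t=0,i=7
  ..#.. -> #   bit 4 = 1  t=4,i=1
  ...## -> #   bit 3 = 1  t=1,i=1
  ...#. -> .   bit 2 = 0  t=2,i=7
  ....# -> .   bit 1 = 0  t=1,i=0
  ..... -> .   bit 0 = 0  t=3,i=17
  bits 11000010000111010010011100011000 = 3256690456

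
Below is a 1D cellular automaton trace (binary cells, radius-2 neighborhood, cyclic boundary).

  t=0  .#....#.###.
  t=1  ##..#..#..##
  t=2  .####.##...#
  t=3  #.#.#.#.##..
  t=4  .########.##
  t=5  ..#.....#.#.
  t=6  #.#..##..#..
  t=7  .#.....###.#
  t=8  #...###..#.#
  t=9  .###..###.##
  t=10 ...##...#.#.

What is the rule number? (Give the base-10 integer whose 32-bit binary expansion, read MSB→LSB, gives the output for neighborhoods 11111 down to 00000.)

862358555

  [31] ##### => .  t=4,i=3
  [30] ####. => .  t=1,i=0
  [29] ###.# => #  t=2,i=4
  [28] ###.. => #  t=0,i=10
  [27] ##.## => .  t=2,i=5
  [26] ##.#. => .  t=7,i=10
  [25] ##..# => #  t=0,i=11
  [24] ##... => #  t=2,i=8
  [23] #.### => .  t=0,i=8
  [22] #.##. => #  t=2,i=6
  [21] #.#.# => #  t=3,i=2
  [20] #.#.. => .  t=5,i=10
  [19] #..## => .  t=1,i=9
  [18] #..#. => #  t=0,i=0
  [17] #...# => #  t=2,i=9
  [16] #.... => .  t=0,i=3
  [15] .#### => #  t=1,i=11
  [14] .###. => .  t=0,i=9
  [13] .##.# => .  t=4,i=11
  [12] .##.. => .  t=2,i=7
  [11] .#.## => #  t=0,i=7
  [10] .#.#. => #  t=3,i=1
  [9] .#..# => .  t=1,i=5
  [8] .#... => .  t=0,i=2
  [7] ..### => .  t=1,i=10
  [6] ..##. => .  t=6,i=5
  [5] ..#.# => .  t=0,i=6
  [4] ..#.. => #  t=0,i=1
  [3] ...## => #  t=7,i=6
  [2] ...#. => .  t=0,i=5
  [1] ....# => #  t=0,i=4
  [0] ..... => #  t=5,i=5
  bits 00110011011001101000110000011011 = 862358555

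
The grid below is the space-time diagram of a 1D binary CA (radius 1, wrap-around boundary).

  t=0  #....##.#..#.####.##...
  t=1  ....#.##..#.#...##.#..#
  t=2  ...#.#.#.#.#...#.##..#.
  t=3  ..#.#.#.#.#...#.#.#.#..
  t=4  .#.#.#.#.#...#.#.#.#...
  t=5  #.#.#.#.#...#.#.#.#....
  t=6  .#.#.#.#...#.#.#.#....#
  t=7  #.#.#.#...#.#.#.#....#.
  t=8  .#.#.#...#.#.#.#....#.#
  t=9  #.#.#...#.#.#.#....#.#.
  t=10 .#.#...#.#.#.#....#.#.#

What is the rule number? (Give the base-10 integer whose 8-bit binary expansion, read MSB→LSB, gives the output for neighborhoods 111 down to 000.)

  ###|.  b7=0 t=0,i=14
  ##.|#  b6=1 t=0,i=6
  #.#|#  b5=1 t=0,i=7
  #..|.  b4=0 t=0,i=1
  .##|.  b3=0 t=0,i=5
  .#.|.  b2=0 t=0,i=0
  ..#|#  b1=1 t=0,i=4
  ...|.  b0=0 t=0,i=2
  bits 01100010 = 98

98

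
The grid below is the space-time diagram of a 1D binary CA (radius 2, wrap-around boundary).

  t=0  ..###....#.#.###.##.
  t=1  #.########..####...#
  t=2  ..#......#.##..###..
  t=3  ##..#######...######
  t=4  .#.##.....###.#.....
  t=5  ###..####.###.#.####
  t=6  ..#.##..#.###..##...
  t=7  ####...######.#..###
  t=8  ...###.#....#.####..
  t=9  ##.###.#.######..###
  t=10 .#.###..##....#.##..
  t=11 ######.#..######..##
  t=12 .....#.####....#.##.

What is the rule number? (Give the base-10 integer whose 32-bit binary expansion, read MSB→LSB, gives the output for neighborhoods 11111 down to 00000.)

  ##### -> .   bit 31 = 0  t=1,i=4
  ####. -> .   bit 30 = 0  t=1,i=8
  ###.# -> #   bit 29 = 1  t=0,i=15
  ###.. -> #   bit 28 = 1  t=0,i=4
  ##.## -> .   bit 27 = 0  t=0,i=16
  ##.#. -> .   bit 26 = 0  t=4,i=13
  ##..# -> .   bit 25 = 0  t=1,i=10
  ##... -> #   bit 24 = 1  t=0,i=5
  #.### -> #   bit 23 = 1  t=0,i=13
  #.##. -> .   bit 22 = 0  t=0,i=17
  #.#.# -> .   bit 21 = 0  t=0,i=11
  #.#.. -> #   bit 20 = 1  t=4,i=14
  #..## -> #   bit 19 = 1  t=1,i=11
  #..#. -> #   bit 18 = 1  t=6,i=7
  #...# -> #   bit 17 = 1  t=0,i=0
  #.... -> #   bit 16 = 1  t=0,i=6
  .#### -> .   bit 15 = 0  t=1,i=3
  .###. -> #   bit 14 = 1  t=0,i=3
  .##.# -> .   bit 13 = 0  t=1,i=0
  .##.. -> .   bit 12 = 0  t=0,i=18
  .#.## -> #   bit 11 = 1  t=0,i=12
  .#.#. -> .   bit 10 = 0  t=0,i=10
  .#..# -> #   bit 9 = 1  t=7,i=15
  .#... -> .   bit 8 = 0  t=2,i=3
  ..### -> #   bit 7 = 1  t=0,i=2
  ..##. -> .   bit 6 = 0  t=1,i=19
  ..#.# -> #   bit 5 = 1  t=0,i=9
  ..#.. -> .   bit 4 = 0  t=2,i=2
  ...## -> .   bit 3 = 0  t=0,i=1
  ...#. -> #   bit 2 = 1  t=0,i=8
  ....# -> #   bit 1 = 1  t=0,i=7
  ..... -> #   bit 0 = 1  t=2,i=5
  bits 00110001100111110100101010100111 = 832522919

832522919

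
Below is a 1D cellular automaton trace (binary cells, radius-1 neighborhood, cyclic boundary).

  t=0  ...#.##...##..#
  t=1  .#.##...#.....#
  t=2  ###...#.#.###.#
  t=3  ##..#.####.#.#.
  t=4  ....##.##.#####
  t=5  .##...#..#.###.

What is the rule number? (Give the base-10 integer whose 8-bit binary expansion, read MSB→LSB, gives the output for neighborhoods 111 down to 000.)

165

  ### -> #   bit 7 = 1  t=2,i=0
  ##. -> .   bit 6 = 0  t=0,i=6
  #.# -> #   bit 5 = 1  t=0,i=4
  #.. -> .   bit 4 = 0  t=0,i=0
  .## -> .   bit 3 = 0  t=0,i=5
  .#. -> #   bit 2 = 1  t=0,i=3
  ..# -> .   bit 1 = 0  t=0,i=2
  ... -> #   bit 0 = 1  t=0,i=1
  bits 10100101 = 165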